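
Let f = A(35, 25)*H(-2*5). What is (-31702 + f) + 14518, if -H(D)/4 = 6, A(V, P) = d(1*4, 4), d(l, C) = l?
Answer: -17280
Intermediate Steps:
A(V, P) = 4 (A(V, P) = 1*4 = 4)
H(D) = -24 (H(D) = -4*6 = -24)
f = -96 (f = 4*(-24) = -96)
(-31702 + f) + 14518 = (-31702 - 96) + 14518 = -31798 + 14518 = -17280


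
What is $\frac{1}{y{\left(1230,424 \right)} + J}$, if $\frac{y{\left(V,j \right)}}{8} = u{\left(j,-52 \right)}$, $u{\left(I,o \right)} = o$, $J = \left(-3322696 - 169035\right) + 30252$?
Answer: $- \frac{1}{3461895} \approx -2.8886 \cdot 10^{-7}$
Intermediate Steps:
$J = -3461479$ ($J = -3491731 + 30252 = -3461479$)
$y{\left(V,j \right)} = -416$ ($y{\left(V,j \right)} = 8 \left(-52\right) = -416$)
$\frac{1}{y{\left(1230,424 \right)} + J} = \frac{1}{-416 - 3461479} = \frac{1}{-3461895} = - \frac{1}{3461895}$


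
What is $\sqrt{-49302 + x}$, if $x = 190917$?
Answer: $3 \sqrt{15735} \approx 376.32$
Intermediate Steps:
$\sqrt{-49302 + x} = \sqrt{-49302 + 190917} = \sqrt{141615} = 3 \sqrt{15735}$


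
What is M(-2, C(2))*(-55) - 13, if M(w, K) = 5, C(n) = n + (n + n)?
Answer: -288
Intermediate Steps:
C(n) = 3*n (C(n) = n + 2*n = 3*n)
M(-2, C(2))*(-55) - 13 = 5*(-55) - 13 = -275 - 13 = -288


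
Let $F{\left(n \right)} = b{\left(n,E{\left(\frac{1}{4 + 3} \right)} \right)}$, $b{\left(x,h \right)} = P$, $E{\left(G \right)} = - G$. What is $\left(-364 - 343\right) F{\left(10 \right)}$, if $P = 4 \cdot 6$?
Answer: $-16968$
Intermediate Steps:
$P = 24$
$b{\left(x,h \right)} = 24$
$F{\left(n \right)} = 24$
$\left(-364 - 343\right) F{\left(10 \right)} = \left(-364 - 343\right) 24 = \left(-707\right) 24 = -16968$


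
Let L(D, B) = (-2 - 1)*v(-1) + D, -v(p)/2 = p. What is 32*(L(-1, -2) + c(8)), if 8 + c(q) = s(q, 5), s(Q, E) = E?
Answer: -320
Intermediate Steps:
v(p) = -2*p
c(q) = -3 (c(q) = -8 + 5 = -3)
L(D, B) = -6 + D (L(D, B) = (-2 - 1)*(-2*(-1)) + D = -3*2 + D = -6 + D)
32*(L(-1, -2) + c(8)) = 32*((-6 - 1) - 3) = 32*(-7 - 3) = 32*(-10) = -320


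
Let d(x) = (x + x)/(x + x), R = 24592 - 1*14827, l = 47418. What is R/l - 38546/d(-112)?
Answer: -87036403/2258 ≈ -38546.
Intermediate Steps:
R = 9765 (R = 24592 - 14827 = 9765)
d(x) = 1 (d(x) = (2*x)/((2*x)) = (2*x)*(1/(2*x)) = 1)
R/l - 38546/d(-112) = 9765/47418 - 38546/1 = 9765*(1/47418) - 38546*1 = 465/2258 - 38546 = -87036403/2258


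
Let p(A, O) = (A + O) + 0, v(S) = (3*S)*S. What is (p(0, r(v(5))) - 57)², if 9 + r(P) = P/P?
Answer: 4225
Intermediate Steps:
v(S) = 3*S²
r(P) = -8 (r(P) = -9 + P/P = -9 + 1 = -8)
p(A, O) = A + O
(p(0, r(v(5))) - 57)² = ((0 - 8) - 57)² = (-8 - 57)² = (-65)² = 4225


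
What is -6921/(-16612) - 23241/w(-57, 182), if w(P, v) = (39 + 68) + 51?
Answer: -192492987/1312348 ≈ -146.68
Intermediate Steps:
w(P, v) = 158 (w(P, v) = 107 + 51 = 158)
-6921/(-16612) - 23241/w(-57, 182) = -6921/(-16612) - 23241/158 = -6921*(-1/16612) - 23241*1/158 = 6921/16612 - 23241/158 = -192492987/1312348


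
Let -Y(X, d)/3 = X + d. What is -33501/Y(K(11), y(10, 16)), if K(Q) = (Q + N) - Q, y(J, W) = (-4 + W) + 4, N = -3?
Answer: 859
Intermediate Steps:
y(J, W) = W
K(Q) = -3 (K(Q) = (Q - 3) - Q = (-3 + Q) - Q = -3)
Y(X, d) = -3*X - 3*d (Y(X, d) = -3*(X + d) = -3*X - 3*d)
-33501/Y(K(11), y(10, 16)) = -33501/(-3*(-3) - 3*16) = -33501/(9 - 48) = -33501/(-39) = -33501*(-1/39) = 859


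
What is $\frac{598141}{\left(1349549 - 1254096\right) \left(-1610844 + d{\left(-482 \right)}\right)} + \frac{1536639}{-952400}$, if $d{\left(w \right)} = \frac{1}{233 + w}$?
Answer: $- \frac{58832230345474298919}{36463789533701640400} \approx -1.6134$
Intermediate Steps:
$\frac{598141}{\left(1349549 - 1254096\right) \left(-1610844 + d{\left(-482 \right)}\right)} + \frac{1536639}{-952400} = \frac{598141}{\left(1349549 - 1254096\right) \left(-1610844 + \frac{1}{233 - 482}\right)} + \frac{1536639}{-952400} = \frac{598141}{95453 \left(-1610844 + \frac{1}{-249}\right)} + 1536639 \left(- \frac{1}{952400}\right) = \frac{598141}{95453 \left(-1610844 - \frac{1}{249}\right)} - \frac{1536639}{952400} = \frac{598141}{95453 \left(- \frac{401100157}{249}\right)} - \frac{1536639}{952400} = \frac{598141}{- \frac{38286213286121}{249}} - \frac{1536639}{952400} = 598141 \left(- \frac{249}{38286213286121}\right) - \frac{1536639}{952400} = - \frac{148937109}{38286213286121} - \frac{1536639}{952400} = - \frac{58832230345474298919}{36463789533701640400}$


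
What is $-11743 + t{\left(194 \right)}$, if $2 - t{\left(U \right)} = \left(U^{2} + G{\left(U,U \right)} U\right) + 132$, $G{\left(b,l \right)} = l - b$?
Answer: $-49509$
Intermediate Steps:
$t{\left(U \right)} = -130 - U^{2}$ ($t{\left(U \right)} = 2 - \left(\left(U^{2} + \left(U - U\right) U\right) + 132\right) = 2 - \left(\left(U^{2} + 0 U\right) + 132\right) = 2 - \left(\left(U^{2} + 0\right) + 132\right) = 2 - \left(U^{2} + 132\right) = 2 - \left(132 + U^{2}\right) = -130 - U^{2}$)
$-11743 + t{\left(194 \right)} = -11743 - 37766 = -49509$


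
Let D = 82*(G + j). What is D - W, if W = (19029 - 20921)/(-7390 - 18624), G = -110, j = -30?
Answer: -149321306/13007 ≈ -11480.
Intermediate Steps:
W = 946/13007 (W = -1892/(-26014) = -1892*(-1/26014) = 946/13007 ≈ 0.072730)
D = -11480 (D = 82*(-110 - 30) = 82*(-140) = -11480)
D - W = -11480 - 1*946/13007 = -11480 - 946/13007 = -149321306/13007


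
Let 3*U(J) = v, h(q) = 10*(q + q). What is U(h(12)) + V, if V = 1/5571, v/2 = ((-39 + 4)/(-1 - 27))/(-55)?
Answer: -1835/122562 ≈ -0.014972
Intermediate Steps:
h(q) = 20*q (h(q) = 10*(2*q) = 20*q)
v = -1/22 (v = 2*(((-39 + 4)/(-1 - 27))/(-55)) = 2*(-35/(-28)*(-1/55)) = 2*(-35*(-1/28)*(-1/55)) = 2*((5/4)*(-1/55)) = 2*(-1/44) = -1/22 ≈ -0.045455)
V = 1/5571 ≈ 0.00017950
U(J) = -1/66 (U(J) = (⅓)*(-1/22) = -1/66)
U(h(12)) + V = -1/66 + 1/5571 = -1835/122562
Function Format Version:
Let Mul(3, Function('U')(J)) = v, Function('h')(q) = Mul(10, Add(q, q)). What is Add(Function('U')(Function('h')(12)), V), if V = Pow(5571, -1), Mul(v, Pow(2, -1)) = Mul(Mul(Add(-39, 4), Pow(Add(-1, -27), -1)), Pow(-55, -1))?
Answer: Rational(-1835, 122562) ≈ -0.014972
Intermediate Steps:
Function('h')(q) = Mul(20, q) (Function('h')(q) = Mul(10, Mul(2, q)) = Mul(20, q))
v = Rational(-1, 22) (v = Mul(2, Mul(Mul(Add(-39, 4), Pow(Add(-1, -27), -1)), Pow(-55, -1))) = Mul(2, Mul(Mul(-35, Pow(-28, -1)), Rational(-1, 55))) = Mul(2, Mul(Mul(-35, Rational(-1, 28)), Rational(-1, 55))) = Mul(2, Mul(Rational(5, 4), Rational(-1, 55))) = Mul(2, Rational(-1, 44)) = Rational(-1, 22) ≈ -0.045455)
V = Rational(1, 5571) ≈ 0.00017950
Function('U')(J) = Rational(-1, 66) (Function('U')(J) = Mul(Rational(1, 3), Rational(-1, 22)) = Rational(-1, 66))
Add(Function('U')(Function('h')(12)), V) = Add(Rational(-1, 66), Rational(1, 5571)) = Rational(-1835, 122562)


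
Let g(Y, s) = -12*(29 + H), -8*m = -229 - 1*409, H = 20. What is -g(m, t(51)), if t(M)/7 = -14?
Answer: 588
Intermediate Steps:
t(M) = -98 (t(M) = 7*(-14) = -98)
m = 319/4 (m = -(-229 - 1*409)/8 = -(-229 - 409)/8 = -⅛*(-638) = 319/4 ≈ 79.750)
g(Y, s) = -588 (g(Y, s) = -12*(29 + 20) = -12*49 = -588)
-g(m, t(51)) = -1*(-588) = 588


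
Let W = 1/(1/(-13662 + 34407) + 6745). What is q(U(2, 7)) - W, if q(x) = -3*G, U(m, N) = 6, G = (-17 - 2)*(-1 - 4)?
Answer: -39878653155/139925026 ≈ -285.00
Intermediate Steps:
G = 95 (G = -19*(-5) = 95)
q(x) = -285 (q(x) = -3*95 = -285)
W = 20745/139925026 (W = 1/(1/20745 + 6745) = 1/(139925026/20745) = 20745/139925026 ≈ 0.00014826)
q(U(2, 7)) - W = -285 - 1*20745/139925026 = -285 - 20745/139925026 = -39878653155/139925026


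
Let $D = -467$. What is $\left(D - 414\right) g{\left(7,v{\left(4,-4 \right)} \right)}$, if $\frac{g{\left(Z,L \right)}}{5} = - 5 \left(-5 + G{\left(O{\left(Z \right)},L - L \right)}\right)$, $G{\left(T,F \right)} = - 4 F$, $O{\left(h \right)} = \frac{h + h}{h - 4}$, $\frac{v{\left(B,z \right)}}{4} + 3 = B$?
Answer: $-110125$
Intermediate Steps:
$v{\left(B,z \right)} = -12 + 4 B$
$O{\left(h \right)} = \frac{2 h}{-4 + h}$
$g{\left(Z,L \right)} = 125$ ($g{\left(Z,L \right)} = 5 \left(- 5 \left(-5 - 4 \left(L - L\right)\right)\right) = 5 \left(- 5 \left(-5 - 0\right)\right) = 5 \left(- 5 \left(-5 + 0\right)\right) = 5 \left(\left(-5\right) \left(-5\right)\right) = 5 \cdot 25 = 125$)
$\left(D - 414\right) g{\left(7,v{\left(4,-4 \right)} \right)} = \left(-467 - 414\right) 125 = \left(-881\right) 125 = -110125$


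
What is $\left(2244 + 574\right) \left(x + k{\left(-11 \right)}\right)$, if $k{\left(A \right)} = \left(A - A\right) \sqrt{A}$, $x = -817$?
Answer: $-2302306$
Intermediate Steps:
$k{\left(A \right)} = 0$ ($k{\left(A \right)} = 0 \sqrt{A} = 0$)
$\left(2244 + 574\right) \left(x + k{\left(-11 \right)}\right) = \left(2244 + 574\right) \left(-817 + 0\right) = 2818 \left(-817\right) = -2302306$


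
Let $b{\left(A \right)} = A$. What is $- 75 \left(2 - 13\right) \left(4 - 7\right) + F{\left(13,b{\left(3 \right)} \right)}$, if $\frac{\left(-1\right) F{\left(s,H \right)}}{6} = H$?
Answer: $-2493$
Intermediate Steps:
$F{\left(s,H \right)} = - 6 H$
$- 75 \left(2 - 13\right) \left(4 - 7\right) + F{\left(13,b{\left(3 \right)} \right)} = - 75 \left(2 - 13\right) \left(4 - 7\right) - 18 = - 75 \left(\left(-11\right) \left(-3\right)\right) - 18 = \left(-75\right) 33 - 18 = -2475 - 18 = -2493$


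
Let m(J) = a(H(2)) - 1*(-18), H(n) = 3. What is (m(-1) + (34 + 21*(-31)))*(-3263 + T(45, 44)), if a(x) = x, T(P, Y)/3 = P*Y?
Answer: -1595492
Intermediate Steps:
T(P, Y) = 3*P*Y (T(P, Y) = 3*(P*Y) = 3*P*Y)
m(J) = 21 (m(J) = 3 - 1*(-18) = 3 + 18 = 21)
(m(-1) + (34 + 21*(-31)))*(-3263 + T(45, 44)) = (21 + (34 + 21*(-31)))*(-3263 + 3*45*44) = (21 + (34 - 651))*(-3263 + 5940) = (21 - 617)*2677 = -596*2677 = -1595492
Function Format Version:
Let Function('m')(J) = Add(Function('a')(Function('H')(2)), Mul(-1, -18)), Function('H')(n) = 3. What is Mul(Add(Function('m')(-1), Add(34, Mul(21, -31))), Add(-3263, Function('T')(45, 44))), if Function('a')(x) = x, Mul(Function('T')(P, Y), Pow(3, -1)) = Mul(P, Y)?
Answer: -1595492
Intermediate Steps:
Function('T')(P, Y) = Mul(3, P, Y) (Function('T')(P, Y) = Mul(3, Mul(P, Y)) = Mul(3, P, Y))
Function('m')(J) = 21 (Function('m')(J) = Add(3, Mul(-1, -18)) = Add(3, 18) = 21)
Mul(Add(Function('m')(-1), Add(34, Mul(21, -31))), Add(-3263, Function('T')(45, 44))) = Mul(Add(21, Add(34, Mul(21, -31))), Add(-3263, Mul(3, 45, 44))) = Mul(Add(21, Add(34, -651)), Add(-3263, 5940)) = Mul(Add(21, -617), 2677) = Mul(-596, 2677) = -1595492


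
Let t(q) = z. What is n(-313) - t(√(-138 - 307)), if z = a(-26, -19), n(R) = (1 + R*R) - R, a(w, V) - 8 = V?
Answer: 98294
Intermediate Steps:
a(w, V) = 8 + V
n(R) = 1 + R² - R (n(R) = (1 + R²) - R = 1 + R² - R)
z = -11 (z = 8 - 19 = -11)
t(q) = -11
n(-313) - t(√(-138 - 307)) = (1 + (-313)² - 1*(-313)) - 1*(-11) = (1 + 97969 + 313) + 11 = 98283 + 11 = 98294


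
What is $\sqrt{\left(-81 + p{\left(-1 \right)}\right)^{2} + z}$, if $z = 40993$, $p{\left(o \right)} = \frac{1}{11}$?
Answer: $\frac{13 \sqrt{34037}}{11} \approx 218.04$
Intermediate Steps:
$p{\left(o \right)} = \frac{1}{11}$
$\sqrt{\left(-81 + p{\left(-1 \right)}\right)^{2} + z} = \sqrt{\left(-81 + \frac{1}{11}\right)^{2} + 40993} = \sqrt{\left(- \frac{890}{11}\right)^{2} + 40993} = \sqrt{\frac{792100}{121} + 40993} = \sqrt{\frac{5752253}{121}} = \frac{13 \sqrt{34037}}{11}$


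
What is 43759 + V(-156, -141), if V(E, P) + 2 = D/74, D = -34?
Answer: 1618992/37 ≈ 43757.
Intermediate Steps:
V(E, P) = -91/37 (V(E, P) = -2 - 34/74 = -2 - 34*1/74 = -2 - 17/37 = -91/37)
43759 + V(-156, -141) = 43759 - 91/37 = 1618992/37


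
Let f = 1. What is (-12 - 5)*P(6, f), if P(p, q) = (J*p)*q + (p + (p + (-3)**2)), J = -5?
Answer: 153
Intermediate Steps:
P(p, q) = 9 + 2*p - 5*p*q (P(p, q) = (-5*p)*q + (p + (p + (-3)**2)) = -5*p*q + (p + (p + 9)) = -5*p*q + (p + (9 + p)) = -5*p*q + (9 + 2*p) = 9 + 2*p - 5*p*q)
(-12 - 5)*P(6, f) = (-12 - 5)*(9 + 2*6 - 5*6*1) = -17*(9 + 12 - 30) = -17*(-9) = 153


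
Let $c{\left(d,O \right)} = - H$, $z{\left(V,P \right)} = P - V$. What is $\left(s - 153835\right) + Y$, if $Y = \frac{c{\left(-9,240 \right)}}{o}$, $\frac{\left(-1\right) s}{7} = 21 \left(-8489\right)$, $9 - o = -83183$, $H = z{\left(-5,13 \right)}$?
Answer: $\frac{45508020599}{41596} \approx 1.094 \cdot 10^{6}$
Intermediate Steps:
$H = 18$ ($H = 13 - -5 = 13 + 5 = 18$)
$o = 83192$ ($o = 9 - -83183 = 9 + 83183 = 83192$)
$s = 1247883$ ($s = - 7 \cdot 21 \left(-8489\right) = \left(-7\right) \left(-178269\right) = 1247883$)
$c{\left(d,O \right)} = -18$ ($c{\left(d,O \right)} = \left(-1\right) 18 = -18$)
$Y = - \frac{9}{41596}$ ($Y = - \frac{18}{83192} = \left(-18\right) \frac{1}{83192} = - \frac{9}{41596} \approx -0.00021637$)
$\left(s - 153835\right) + Y = \left(1247883 - 153835\right) - \frac{9}{41596} = 1094048 - \frac{9}{41596} = \frac{45508020599}{41596}$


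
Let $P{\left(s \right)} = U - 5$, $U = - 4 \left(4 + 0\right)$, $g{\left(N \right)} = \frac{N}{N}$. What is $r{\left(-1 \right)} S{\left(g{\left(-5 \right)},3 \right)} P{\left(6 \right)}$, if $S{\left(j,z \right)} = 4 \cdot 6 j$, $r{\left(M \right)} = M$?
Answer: $504$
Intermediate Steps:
$g{\left(N \right)} = 1$
$U = -16$ ($U = \left(-4\right) 4 = -16$)
$P{\left(s \right)} = -21$ ($P{\left(s \right)} = -16 - 5 = -21$)
$S{\left(j,z \right)} = 24 j$
$r{\left(-1 \right)} S{\left(g{\left(-5 \right)},3 \right)} P{\left(6 \right)} = - 24 \cdot 1 \left(-21\right) = \left(-1\right) 24 \left(-21\right) = \left(-24\right) \left(-21\right) = 504$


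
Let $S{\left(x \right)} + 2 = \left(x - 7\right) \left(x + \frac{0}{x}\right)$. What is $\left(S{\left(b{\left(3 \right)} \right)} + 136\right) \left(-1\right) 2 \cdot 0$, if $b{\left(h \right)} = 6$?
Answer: $0$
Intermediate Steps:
$S{\left(x \right)} = -2 + x \left(-7 + x\right)$ ($S{\left(x \right)} = -2 + \left(x - 7\right) \left(x + \frac{0}{x}\right) = -2 + \left(-7 + x\right) \left(x + 0\right) = -2 + \left(-7 + x\right) x = -2 + x \left(-7 + x\right)$)
$\left(S{\left(b{\left(3 \right)} \right)} + 136\right) \left(-1\right) 2 \cdot 0 = \left(\left(-2 + 6^{2} - 42\right) + 136\right) \left(-1\right) 2 \cdot 0 = \left(\left(-2 + 36 - 42\right) + 136\right) \left(\left(-2\right) 0\right) = \left(-8 + 136\right) 0 = 128 \cdot 0 = 0$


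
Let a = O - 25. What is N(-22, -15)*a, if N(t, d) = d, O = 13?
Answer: 180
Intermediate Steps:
a = -12 (a = 13 - 25 = -12)
N(-22, -15)*a = -15*(-12) = 180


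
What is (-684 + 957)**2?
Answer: 74529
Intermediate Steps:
(-684 + 957)**2 = 273**2 = 74529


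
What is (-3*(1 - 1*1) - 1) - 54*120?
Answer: -6481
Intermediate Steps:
(-3*(1 - 1*1) - 1) - 54*120 = (-3*(1 - 1) - 1) - 6480 = (-3*0 - 1) - 6480 = (0 - 1) - 6480 = -1 - 6480 = -6481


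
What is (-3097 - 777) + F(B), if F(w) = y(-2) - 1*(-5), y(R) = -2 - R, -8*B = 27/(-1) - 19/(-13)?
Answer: -3869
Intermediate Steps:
B = 83/26 (B = -(27/(-1) - 19/(-13))/8 = -(27*(-1) - 19*(-1/13))/8 = -(-27 + 19/13)/8 = -⅛*(-332/13) = 83/26 ≈ 3.1923)
F(w) = 5 (F(w) = (-2 - 1*(-2)) - 1*(-5) = (-2 + 2) + 5 = 0 + 5 = 5)
(-3097 - 777) + F(B) = (-3097 - 777) + 5 = -3874 + 5 = -3869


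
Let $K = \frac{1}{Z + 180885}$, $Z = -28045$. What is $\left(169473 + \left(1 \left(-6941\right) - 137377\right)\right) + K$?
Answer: $\frac{3844690201}{152840} \approx 25155.0$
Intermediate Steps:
$K = \frac{1}{152840}$ ($K = \frac{1}{-28045 + 180885} = \frac{1}{152840} \approx 6.5428 \cdot 10^{-6}$)
$\left(169473 + \left(1 \left(-6941\right) - 137377\right)\right) + K = \left(169473 + \left(1 \left(-6941\right) - 137377\right)\right) + \frac{1}{152840} = \left(169473 - 144318\right) + \frac{1}{152840} = 25155 + \frac{1}{152840} = \frac{3844690201}{152840}$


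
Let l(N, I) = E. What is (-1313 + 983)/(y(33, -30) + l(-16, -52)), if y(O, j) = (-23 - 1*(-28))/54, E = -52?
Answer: 17820/2803 ≈ 6.3575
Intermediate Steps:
l(N, I) = -52
y(O, j) = 5/54 (y(O, j) = (-23 + 28)*(1/54) = 5*(1/54) = 5/54)
(-1313 + 983)/(y(33, -30) + l(-16, -52)) = (-1313 + 983)/(5/54 - 52) = -330/(-2803/54) = -330*(-54/2803) = 17820/2803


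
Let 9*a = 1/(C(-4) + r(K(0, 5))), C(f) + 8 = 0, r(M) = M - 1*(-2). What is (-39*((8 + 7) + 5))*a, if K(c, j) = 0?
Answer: 130/9 ≈ 14.444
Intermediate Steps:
r(M) = 2 + M (r(M) = M + 2 = 2 + M)
C(f) = -8 (C(f) = -8 + 0 = -8)
a = -1/54 (a = 1/(9*(-8 + (2 + 0))) = 1/(9*(-8 + 2)) = (1/9)/(-6) = (1/9)*(-1/6) = -1/54 ≈ -0.018519)
(-39*((8 + 7) + 5))*a = -39*((8 + 7) + 5)*(-1/54) = -39*(15 + 5)*(-1/54) = -39*20*(-1/54) = -780*(-1/54) = 130/9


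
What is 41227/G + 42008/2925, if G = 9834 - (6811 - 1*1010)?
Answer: 290007239/11796525 ≈ 24.584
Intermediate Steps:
G = 4033 (G = 9834 - (6811 - 1010) = 9834 - 1*5801 = 9834 - 5801 = 4033)
41227/G + 42008/2925 = 41227/4033 + 42008/2925 = 290007239/11796525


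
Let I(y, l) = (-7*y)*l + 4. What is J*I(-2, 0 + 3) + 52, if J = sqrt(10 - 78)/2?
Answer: 52 + 46*I*sqrt(17) ≈ 52.0 + 189.66*I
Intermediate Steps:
I(y, l) = 4 - 7*l*y (I(y, l) = -7*l*y + 4 = 4 - 7*l*y)
J = I*sqrt(17) (J = sqrt(-68)*(1/2) = (2*I*sqrt(17))*(1/2) = I*sqrt(17) ≈ 4.1231*I)
J*I(-2, 0 + 3) + 52 = (I*sqrt(17))*(4 - 7*(0 + 3)*(-2)) + 52 = (I*sqrt(17))*(4 - 7*3*(-2)) + 52 = (I*sqrt(17))*(4 + 42) + 52 = (I*sqrt(17))*46 + 52 = 46*I*sqrt(17) + 52 = 52 + 46*I*sqrt(17)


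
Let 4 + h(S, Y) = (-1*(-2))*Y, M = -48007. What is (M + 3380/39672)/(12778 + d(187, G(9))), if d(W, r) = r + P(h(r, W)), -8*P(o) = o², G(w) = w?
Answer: 476132581/42900309 ≈ 11.099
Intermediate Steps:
h(S, Y) = -4 + 2*Y (h(S, Y) = -4 + (-1*(-2))*Y = -4 + 2*Y)
P(o) = -o²/8
d(W, r) = r - (-4 + 2*W)²/8
(M + 3380/39672)/(12778 + d(187, G(9))) = (-48007 + 3380/39672)/(12778 + (9 - (-2 + 187)²/2)) = (-48007 + 3380*(1/39672))/(12778 + (9 - ½*185²)) = (-48007 + 845/9918)/(12778 + (9 - ½*34225)) = -476132581/(9918*(12778 + (9 - 34225/2))) = -476132581/(9918*(12778 - 34207/2)) = -476132581/(9918*(-8651/2)) = -476132581/9918*(-2/8651) = 476132581/42900309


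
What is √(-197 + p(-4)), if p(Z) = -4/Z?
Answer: 14*I ≈ 14.0*I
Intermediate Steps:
√(-197 + p(-4)) = √(-197 - 4/(-4)) = √(-197 - 4*(-¼)) = √(-197 + 1) = √(-196) = 14*I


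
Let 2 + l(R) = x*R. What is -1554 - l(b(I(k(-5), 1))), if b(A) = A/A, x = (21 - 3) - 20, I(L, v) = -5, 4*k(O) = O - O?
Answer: -1550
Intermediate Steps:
k(O) = 0 (k(O) = (O - O)/4 = (¼)*0 = 0)
x = -2 (x = 18 - 20 = -2)
b(A) = 1
l(R) = -2 - 2*R
-1554 - l(b(I(k(-5), 1))) = -1554 - (-2 - 2*1) = -1554 - (-2 - 2) = -1554 - 1*(-4) = -1554 + 4 = -1550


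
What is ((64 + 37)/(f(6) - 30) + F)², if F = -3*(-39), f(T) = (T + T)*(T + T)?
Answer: 180606721/12996 ≈ 13897.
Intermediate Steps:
f(T) = 4*T² (f(T) = (2*T)*(2*T) = 4*T²)
F = 117
((64 + 37)/(f(6) - 30) + F)² = ((64 + 37)/(4*6² - 30) + 117)² = (101/(4*36 - 30) + 117)² = (101/(144 - 30) + 117)² = (101/114 + 117)² = (13439/114)² = 180606721/12996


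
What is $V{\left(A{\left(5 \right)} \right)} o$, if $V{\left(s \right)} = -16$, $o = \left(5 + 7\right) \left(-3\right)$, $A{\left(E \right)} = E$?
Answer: $576$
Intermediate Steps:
$o = -36$ ($o = 12 \left(-3\right) = -36$)
$V{\left(A{\left(5 \right)} \right)} o = \left(-16\right) \left(-36\right) = 576$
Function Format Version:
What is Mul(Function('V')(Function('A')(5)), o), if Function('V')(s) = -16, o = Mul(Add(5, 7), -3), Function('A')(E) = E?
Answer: 576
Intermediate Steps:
o = -36 (o = Mul(12, -3) = -36)
Mul(Function('V')(Function('A')(5)), o) = Mul(-16, -36) = 576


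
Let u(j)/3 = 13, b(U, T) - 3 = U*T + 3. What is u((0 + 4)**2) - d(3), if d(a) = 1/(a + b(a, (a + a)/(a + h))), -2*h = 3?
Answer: 818/21 ≈ 38.952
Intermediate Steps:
h = -3/2 (h = -1/2*3 = -3/2 ≈ -1.5000)
b(U, T) = 6 + T*U (b(U, T) = 3 + (U*T + 3) = 3 + (T*U + 3) = 3 + (3 + T*U) = 6 + T*U)
d(a) = 1/(6 + a + 2*a**2/(-3/2 + a)) (d(a) = 1/(a + (6 + ((a + a)/(a - 3/2))*a)) = 1/(a + (6 + ((2*a)/(-3/2 + a))*a)) = 1/(a + (6 + (2*a/(-3/2 + a))*a)) = 1/(a + (6 + 2*a**2/(-3/2 + a))) = 1/(6 + a + 2*a**2/(-3/2 + a)))
u(j) = 39 (u(j) = 3*13 = 39)
u((0 + 4)**2) - d(3) = 39 - (-3 + 2*3)/(3*(-6 + 2*3**2 + 3*3)) = 39 - (-3 + 6)/(3*(-6 + 2*9 + 9)) = 39 - 3/(3*(-6 + 18 + 9)) = 39 - 3/(3*21) = 39 - 1*1/21 = 39 - 1/21 = 818/21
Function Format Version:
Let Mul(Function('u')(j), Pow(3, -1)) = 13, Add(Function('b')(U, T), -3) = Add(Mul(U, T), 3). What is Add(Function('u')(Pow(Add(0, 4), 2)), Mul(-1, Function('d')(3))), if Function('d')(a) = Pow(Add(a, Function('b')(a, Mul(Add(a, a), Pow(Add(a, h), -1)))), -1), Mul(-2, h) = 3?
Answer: Rational(818, 21) ≈ 38.952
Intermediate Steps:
h = Rational(-3, 2) (h = Mul(Rational(-1, 2), 3) = Rational(-3, 2) ≈ -1.5000)
Function('b')(U, T) = Add(6, Mul(T, U)) (Function('b')(U, T) = Add(3, Add(Mul(U, T), 3)) = Add(3, Add(Mul(T, U), 3)) = Add(3, Add(3, Mul(T, U))) = Add(6, Mul(T, U)))
Function('d')(a) = Pow(Add(6, a, Mul(2, Pow(a, 2), Pow(Add(Rational(-3, 2), a), -1))), -1) (Function('d')(a) = Pow(Add(a, Add(6, Mul(Mul(Add(a, a), Pow(Add(a, Rational(-3, 2)), -1)), a))), -1) = Pow(Add(a, Add(6, Mul(Mul(Mul(2, a), Pow(Add(Rational(-3, 2), a), -1)), a))), -1) = Pow(Add(a, Add(6, Mul(Mul(2, a, Pow(Add(Rational(-3, 2), a), -1)), a))), -1) = Pow(Add(a, Add(6, Mul(2, Pow(a, 2), Pow(Add(Rational(-3, 2), a), -1)))), -1) = Pow(Add(6, a, Mul(2, Pow(a, 2), Pow(Add(Rational(-3, 2), a), -1))), -1))
Function('u')(j) = 39 (Function('u')(j) = Mul(3, 13) = 39)
Add(Function('u')(Pow(Add(0, 4), 2)), Mul(-1, Function('d')(3))) = Add(39, Mul(-1, Mul(Rational(1, 3), Pow(Add(-6, Mul(2, Pow(3, 2)), Mul(3, 3)), -1), Add(-3, Mul(2, 3))))) = Add(39, Mul(-1, Mul(Rational(1, 3), Pow(Add(-6, Mul(2, 9), 9), -1), Add(-3, 6)))) = Add(39, Mul(-1, Mul(Rational(1, 3), Pow(Add(-6, 18, 9), -1), 3))) = Add(39, Mul(-1, Mul(Rational(1, 3), Pow(21, -1), 3))) = Add(39, Mul(-1, Mul(Rational(1, 3), Rational(1, 21), 3))) = Add(39, Mul(-1, Rational(1, 21))) = Add(39, Rational(-1, 21)) = Rational(818, 21)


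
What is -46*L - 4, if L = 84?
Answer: -3868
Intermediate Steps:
-46*L - 4 = -46*84 - 4 = -3864 - 4 = -3868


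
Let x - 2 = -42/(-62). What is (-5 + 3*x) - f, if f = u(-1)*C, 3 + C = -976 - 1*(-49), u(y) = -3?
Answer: -86396/31 ≈ -2787.0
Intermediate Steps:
C = -930 (C = -3 + (-976 - 1*(-49)) = -3 + (-976 + 49) = -3 - 927 = -930)
x = 83/31 (x = 2 - 42/(-62) = 2 - 42*(-1/62) = 2 + 21/31 = 83/31 ≈ 2.6774)
f = 2790 (f = -3*(-930) = 2790)
(-5 + 3*x) - f = (-5 + 3*(83/31)) - 1*2790 = (-5 + 249/31) - 2790 = 94/31 - 2790 = -86396/31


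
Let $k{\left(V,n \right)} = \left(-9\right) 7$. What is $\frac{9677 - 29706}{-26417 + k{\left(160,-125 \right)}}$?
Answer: $\frac{20029}{26480} \approx 0.75638$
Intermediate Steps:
$k{\left(V,n \right)} = -63$
$\frac{9677 - 29706}{-26417 + k{\left(160,-125 \right)}} = \frac{9677 - 29706}{-26417 - 63} = - \frac{20029}{-26480} = \left(-20029\right) \left(- \frac{1}{26480}\right) = \frac{20029}{26480}$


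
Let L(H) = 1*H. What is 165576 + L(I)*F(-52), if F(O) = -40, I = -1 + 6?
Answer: 165376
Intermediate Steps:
I = 5
L(H) = H
165576 + L(I)*F(-52) = 165576 + 5*(-40) = 165576 - 200 = 165376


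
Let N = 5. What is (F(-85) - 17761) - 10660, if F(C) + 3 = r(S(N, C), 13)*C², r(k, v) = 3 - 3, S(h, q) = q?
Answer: -28424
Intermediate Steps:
r(k, v) = 0
F(C) = -3 (F(C) = -3 + 0*C² = -3 + 0 = -3)
(F(-85) - 17761) - 10660 = (-3 - 17761) - 10660 = -17764 - 10660 = -28424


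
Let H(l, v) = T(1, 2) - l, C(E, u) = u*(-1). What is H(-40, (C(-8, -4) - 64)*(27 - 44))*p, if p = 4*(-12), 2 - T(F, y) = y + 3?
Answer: -1776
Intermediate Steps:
C(E, u) = -u
T(F, y) = -1 - y (T(F, y) = 2 - (y + 3) = 2 - (3 + y) = 2 + (-3 - y) = -1 - y)
p = -48
H(l, v) = -3 - l (H(l, v) = (-1 - 1*2) - l = (-1 - 2) - l = -3 - l)
H(-40, (C(-8, -4) - 64)*(27 - 44))*p = (-3 - 1*(-40))*(-48) = (-3 + 40)*(-48) = 37*(-48) = -1776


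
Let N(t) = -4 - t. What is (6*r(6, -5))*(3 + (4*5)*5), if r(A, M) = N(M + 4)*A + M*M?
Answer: 4326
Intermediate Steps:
r(A, M) = M**2 + A*(-8 - M) (r(A, M) = (-4 - (M + 4))*A + M*M = (-4 - (4 + M))*A + M**2 = (-4 + (-4 - M))*A + M**2 = (-8 - M)*A + M**2 = A*(-8 - M) + M**2 = M**2 + A*(-8 - M))
(6*r(6, -5))*(3 + (4*5)*5) = (6*((-5)**2 - 1*6*(8 - 5)))*(3 + (4*5)*5) = (6*(25 - 1*6*3))*(3 + 20*5) = (6*(25 - 18))*(3 + 100) = (6*7)*103 = 42*103 = 4326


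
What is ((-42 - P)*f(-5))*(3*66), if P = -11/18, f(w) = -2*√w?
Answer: 16390*I*√5 ≈ 36649.0*I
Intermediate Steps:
P = -11/18 (P = -11*1/18 = -11/18 ≈ -0.61111)
((-42 - P)*f(-5))*(3*66) = ((-42 - 1*(-11/18))*(-2*I*√5))*(3*66) = ((-42 + 11/18)*(-2*I*√5))*198 = -(-745)*I*√5/9*198 = (745*I*√5/9)*198 = 16390*I*√5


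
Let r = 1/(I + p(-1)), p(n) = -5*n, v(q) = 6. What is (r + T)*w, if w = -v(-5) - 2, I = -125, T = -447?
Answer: 53641/15 ≈ 3576.1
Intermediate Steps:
r = -1/120 (r = 1/(-125 - 5*(-1)) = 1/(-125 + 5) = 1/(-120) = -1/120 ≈ -0.0083333)
w = -8 (w = -1*6 - 2 = -6 - 2 = -8)
(r + T)*w = (-1/120 - 447)*(-8) = -53641/120*(-8) = 53641/15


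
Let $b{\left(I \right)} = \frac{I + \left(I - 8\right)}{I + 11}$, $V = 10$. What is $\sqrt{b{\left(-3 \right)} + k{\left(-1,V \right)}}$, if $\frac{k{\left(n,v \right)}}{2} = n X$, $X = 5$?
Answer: $\frac{i \sqrt{47}}{2} \approx 3.4278 i$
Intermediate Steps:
$b{\left(I \right)} = \frac{-8 + 2 I}{11 + I}$ ($b{\left(I \right)} = \frac{I + \left(I - 8\right)}{11 + I} = \frac{I + \left(-8 + I\right)}{11 + I} = \frac{-8 + 2 I}{11 + I}$)
$k{\left(n,v \right)} = 10 n$ ($k{\left(n,v \right)} = 2 n 5 = 2 \cdot 5 n = 10 n$)
$\sqrt{b{\left(-3 \right)} + k{\left(-1,V \right)}} = \sqrt{\frac{2 \left(-4 - 3\right)}{11 - 3} + 10 \left(-1\right)} = \sqrt{2 \cdot \frac{1}{8} \left(-7\right) - 10} = \sqrt{- \frac{7}{4} - 10} = \sqrt{- \frac{47}{4}} = \frac{i \sqrt{47}}{2}$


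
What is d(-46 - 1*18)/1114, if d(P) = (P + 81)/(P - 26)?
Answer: -17/100260 ≈ -0.00016956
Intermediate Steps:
d(P) = (81 + P)/(-26 + P)
d(-46 - 1*18)/1114 = ((81 + (-46 - 1*18))/(-26 + (-46 - 1*18)))/1114 = ((81 + (-46 - 18))/(-26 + (-46 - 18)))*(1/1114) = ((81 - 64)/(-26 - 64))*(1/1114) = (17/(-90))*(1/1114) = -1/90*17*(1/1114) = -17/90*1/1114 = -17/100260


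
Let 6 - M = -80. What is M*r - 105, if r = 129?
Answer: 10989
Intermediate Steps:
M = 86 (M = 6 - 1*(-80) = 6 + 80 = 86)
M*r - 105 = 86*129 - 105 = 11094 - 105 = 10989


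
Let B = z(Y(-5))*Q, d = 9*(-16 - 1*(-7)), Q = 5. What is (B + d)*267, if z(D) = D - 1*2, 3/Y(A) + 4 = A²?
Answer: -168744/7 ≈ -24106.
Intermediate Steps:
Y(A) = 3/(-4 + A²)
z(D) = -2 + D (z(D) = D - 2 = -2 + D)
d = -81 (d = 9*(-16 + 7) = 9*(-9) = -81)
B = -65/7 (B = (-2 + 3/(-4 + (-5)²))*5 = (-2 + 3/(-4 + 25))*5 = (-2 + 3/21)*5 = (-2 + 3*(1/21))*5 = (-2 + ⅐)*5 = -13/7*5 = -65/7 ≈ -9.2857)
(B + d)*267 = (-65/7 - 81)*267 = -632/7*267 = -168744/7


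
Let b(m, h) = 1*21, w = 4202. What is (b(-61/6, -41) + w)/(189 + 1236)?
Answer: 4223/1425 ≈ 2.9635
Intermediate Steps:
b(m, h) = 21
(b(-61/6, -41) + w)/(189 + 1236) = (21 + 4202)/(189 + 1236) = 4223/1425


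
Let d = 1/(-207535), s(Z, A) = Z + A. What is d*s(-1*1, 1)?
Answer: 0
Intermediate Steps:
s(Z, A) = A + Z
d = -1/207535 ≈ -4.8185e-6
d*s(-1*1, 1) = -(1 - 1*1)/207535 = -(1 - 1)/207535 = -1/207535*0 = 0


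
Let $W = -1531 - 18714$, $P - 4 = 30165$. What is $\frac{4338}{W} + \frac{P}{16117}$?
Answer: $\frac{540855859}{326288665} \approx 1.6576$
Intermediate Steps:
$P = 30169$ ($P = 4 + 30165 = 30169$)
$W = -20245$ ($W = -1531 - 18714 = -20245$)
$\frac{4338}{W} + \frac{P}{16117} = \frac{4338}{-20245} + \frac{30169}{16117} = 4338 \left(- \frac{1}{20245}\right) + 30169 \cdot \frac{1}{16117} = - \frac{4338}{20245} + \frac{30169}{16117} = \frac{540855859}{326288665}$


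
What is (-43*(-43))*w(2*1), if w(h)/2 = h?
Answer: 7396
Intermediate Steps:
w(h) = 2*h
(-43*(-43))*w(2*1) = (-43*(-43))*(2*(2*1)) = 1849*(2*2) = 1849*4 = 7396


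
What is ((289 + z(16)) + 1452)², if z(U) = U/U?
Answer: 3034564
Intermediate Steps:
z(U) = 1
((289 + z(16)) + 1452)² = ((289 + 1) + 1452)² = (290 + 1452)² = 1742² = 3034564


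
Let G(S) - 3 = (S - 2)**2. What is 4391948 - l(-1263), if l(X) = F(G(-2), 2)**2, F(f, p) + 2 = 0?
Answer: 4391944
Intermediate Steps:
G(S) = 3 + (-2 + S)**2 (G(S) = 3 + (S - 2)**2 = 3 + (-2 + S)**2)
F(f, p) = -2 (F(f, p) = -2 + 0 = -2)
l(X) = 4 (l(X) = (-2)**2 = 4)
4391948 - l(-1263) = 4391948 - 1*4 = 4391948 - 4 = 4391944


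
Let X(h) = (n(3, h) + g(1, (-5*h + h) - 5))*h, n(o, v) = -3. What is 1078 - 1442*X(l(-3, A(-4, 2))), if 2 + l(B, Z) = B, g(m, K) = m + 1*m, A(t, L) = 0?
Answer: -6132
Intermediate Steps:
g(m, K) = 2*m (g(m, K) = m + m = 2*m)
l(B, Z) = -2 + B
X(h) = -h (X(h) = (-3 + 2*1)*h = (-3 + 2)*h = -h)
1078 - 1442*X(l(-3, A(-4, 2))) = 1078 - (-1442)*(-2 - 3) = 1078 - (-1442)*(-5) = 1078 - 1442*5 = 1078 - 7210 = -6132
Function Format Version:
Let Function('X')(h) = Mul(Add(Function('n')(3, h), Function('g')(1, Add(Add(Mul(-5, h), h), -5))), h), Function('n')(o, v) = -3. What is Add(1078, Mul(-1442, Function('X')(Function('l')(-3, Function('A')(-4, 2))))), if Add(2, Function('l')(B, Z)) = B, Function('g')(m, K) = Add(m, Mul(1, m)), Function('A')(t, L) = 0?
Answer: -6132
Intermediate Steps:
Function('g')(m, K) = Mul(2, m) (Function('g')(m, K) = Add(m, m) = Mul(2, m))
Function('l')(B, Z) = Add(-2, B)
Function('X')(h) = Mul(-1, h) (Function('X')(h) = Mul(Add(-3, Mul(2, 1)), h) = Mul(Add(-3, 2), h) = Mul(-1, h))
Add(1078, Mul(-1442, Function('X')(Function('l')(-3, Function('A')(-4, 2))))) = Add(1078, Mul(-1442, Mul(-1, Add(-2, -3)))) = Add(1078, Mul(-1442, Mul(-1, -5))) = Add(1078, Mul(-1442, 5)) = Add(1078, -7210) = -6132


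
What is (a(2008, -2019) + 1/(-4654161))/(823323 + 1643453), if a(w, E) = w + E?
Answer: -12798943/2870193163734 ≈ -4.4593e-6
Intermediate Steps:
a(w, E) = E + w
(a(2008, -2019) + 1/(-4654161))/(823323 + 1643453) = ((-2019 + 2008) + 1/(-4654161))/(823323 + 1643453) = (-11 - 1/4654161)/2466776 = -51195772/4654161*1/2466776 = -12798943/2870193163734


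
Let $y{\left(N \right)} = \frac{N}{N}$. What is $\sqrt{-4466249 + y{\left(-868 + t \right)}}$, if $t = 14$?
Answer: $2 i \sqrt{1116562} \approx 2113.4 i$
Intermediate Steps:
$y{\left(N \right)} = 1$
$\sqrt{-4466249 + y{\left(-868 + t \right)}} = \sqrt{-4466249 + 1} = \sqrt{-4466248} = 2 i \sqrt{1116562}$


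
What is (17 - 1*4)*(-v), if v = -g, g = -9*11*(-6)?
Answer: 7722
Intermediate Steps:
g = 594 (g = -99*(-6) = 594)
v = -594 (v = -1*594 = -594)
(17 - 1*4)*(-v) = (17 - 1*4)*(-1*(-594)) = (17 - 4)*594 = 13*594 = 7722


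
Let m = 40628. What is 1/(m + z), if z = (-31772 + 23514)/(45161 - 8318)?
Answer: 36843/1496849146 ≈ 2.4614e-5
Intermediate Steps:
z = -8258/36843 ≈ -0.22414
1/(m + z) = 1/(40628 - 8258/36843) = 1/(1496849146/36843) = 36843/1496849146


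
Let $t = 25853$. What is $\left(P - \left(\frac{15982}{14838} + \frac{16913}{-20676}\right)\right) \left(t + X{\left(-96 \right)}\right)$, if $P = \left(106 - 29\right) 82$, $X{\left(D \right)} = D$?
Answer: $\frac{2771733167849331}{17043916} \approx 1.6262 \cdot 10^{8}$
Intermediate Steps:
$P = 6314$ ($P = 77 \cdot 82 = 6314$)
$\left(P - \left(\frac{15982}{14838} + \frac{16913}{-20676}\right)\right) \left(t + X{\left(-96 \right)}\right) = \left(6314 - \left(\frac{15982}{14838} + \frac{16913}{-20676}\right)\right) \left(25853 - 96\right) = \left(6314 - \left(15982 \cdot \frac{1}{14838} + 16913 \left(- \frac{1}{20676}\right)\right)\right) 25757 = \left(6314 - \left(\frac{7991}{7419} - \frac{16913}{20676}\right)\right) 25757 = \left(6314 - \frac{4416041}{17043916}\right) 25757 = \frac{107610869583}{17043916} \cdot 25757 = \frac{2771733167849331}{17043916}$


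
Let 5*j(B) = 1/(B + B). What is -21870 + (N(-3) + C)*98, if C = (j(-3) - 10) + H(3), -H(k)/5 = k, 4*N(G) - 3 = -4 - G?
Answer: -364114/15 ≈ -24274.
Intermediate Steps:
N(G) = -¼ - G/4 (N(G) = ¾ + (-4 - G)/4 = ¾ + (-1 - G/4) = -¼ - G/4)
j(B) = 1/(10*B) (j(B) = 1/(5*(B + B)) = 1/(5*((2*B))) = (1/(2*B))/5 = 1/(10*B))
H(k) = -5*k
C = -751/30 (C = ((⅒)/(-3) - 10) - 5*3 = ((⅒)*(-⅓) - 10) - 15 = (-1/30 - 10) - 15 = -301/30 - 15 = -751/30 ≈ -25.033)
-21870 + (N(-3) + C)*98 = -21870 + ((-¼ - ¼*(-3)) - 751/30)*98 = -21870 + ((-¼ + ¾) - 751/30)*98 = -21870 + (½ - 751/30)*98 = -21870 - 368/15*98 = -21870 - 36064/15 = -364114/15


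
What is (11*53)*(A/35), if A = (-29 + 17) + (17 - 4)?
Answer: 583/35 ≈ 16.657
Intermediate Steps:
A = 1 (A = -12 + 13 = 1)
(11*53)*(A/35) = (11*53)*(1/35) = 583*(1*(1/35)) = 583*(1/35) = 583/35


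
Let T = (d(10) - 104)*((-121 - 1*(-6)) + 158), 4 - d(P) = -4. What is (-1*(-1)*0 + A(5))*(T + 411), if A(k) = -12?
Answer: 44604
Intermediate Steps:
d(P) = 8 (d(P) = 4 - 1*(-4) = 4 + 4 = 8)
T = -4128 (T = (8 - 104)*((-121 - 1*(-6)) + 158) = -96*((-121 + 6) + 158) = -96*(-115 + 158) = -96*43 = -4128)
(-1*(-1)*0 + A(5))*(T + 411) = (-1*(-1)*0 - 12)*(-4128 + 411) = (1*0 - 12)*(-3717) = (0 - 12)*(-3717) = -12*(-3717) = 44604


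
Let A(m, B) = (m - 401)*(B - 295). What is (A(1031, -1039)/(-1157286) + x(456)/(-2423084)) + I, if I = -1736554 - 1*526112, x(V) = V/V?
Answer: -1057494775569957665/467366865004 ≈ -2.2627e+6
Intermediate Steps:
x(V) = 1
A(m, B) = (-401 + m)*(-295 + B)
I = -2262666 (I = -1736554 - 526112 = -2262666)
(A(1031, -1039)/(-1157286) + x(456)/(-2423084)) + I = ((118295 - 401*(-1039) - 295*1031 - 1039*1031)/(-1157286) + 1/(-2423084)) - 2262666 = ((118295 + 416639 - 304145 - 1071209)*(-1/1157286) + 1*(-1/2423084)) - 2262666 = (-840420*(-1/1157286) - 1/2423084) - 2262666 = (140070/192881 - 1/2423084) - 2262666 = 339401182999/467366865004 - 2262666 = -1057494775569957665/467366865004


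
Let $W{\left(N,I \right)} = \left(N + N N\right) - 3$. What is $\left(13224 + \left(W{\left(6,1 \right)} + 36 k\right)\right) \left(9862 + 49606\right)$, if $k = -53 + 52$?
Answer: $786583236$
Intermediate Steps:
$W{\left(N,I \right)} = -3 + N + N^{2}$ ($W{\left(N,I \right)} = \left(N + N^{2}\right) - 3 = -3 + N + N^{2}$)
$k = -1$
$\left(13224 + \left(W{\left(6,1 \right)} + 36 k\right)\right) \left(9862 + 49606\right) = \left(13224 + \left(\left(-3 + 6 + 6^{2}\right) + 36 \left(-1\right)\right)\right) \left(9862 + 49606\right) = \left(13224 + \left(\left(-3 + 6 + 36\right) - 36\right)\right) 59468 = \left(13224 + \left(39 - 36\right)\right) 59468 = \left(13224 + 3\right) 59468 = 13227 \cdot 59468 = 786583236$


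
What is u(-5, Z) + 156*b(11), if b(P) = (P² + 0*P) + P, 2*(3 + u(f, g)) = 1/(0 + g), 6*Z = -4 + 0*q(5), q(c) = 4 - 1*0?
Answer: 82353/4 ≈ 20588.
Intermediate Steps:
q(c) = 4 (q(c) = 4 + 0 = 4)
Z = -⅔ (Z = (-4 + 0*4)/6 = (-4 + 0)/6 = (⅙)*(-4) = -⅔ ≈ -0.66667)
u(f, g) = -3 + 1/(2*g) (u(f, g) = -3 + 1/(2*(0 + g)) = -3 + 1/(2*g))
b(P) = P + P² (b(P) = (P² + 0) + P = P² + P = P + P²)
u(-5, Z) + 156*b(11) = (-3 + 1/(2*(-⅔))) + 156*(11*(1 + 11)) = (-3 + (½)*(-3/2)) + 156*(11*12) = (-3 - ¾) + 156*132 = -15/4 + 20592 = 82353/4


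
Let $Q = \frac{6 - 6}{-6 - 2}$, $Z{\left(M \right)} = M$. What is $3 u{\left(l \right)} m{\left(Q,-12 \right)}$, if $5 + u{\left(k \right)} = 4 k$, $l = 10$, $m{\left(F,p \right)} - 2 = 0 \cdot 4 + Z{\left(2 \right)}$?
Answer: $420$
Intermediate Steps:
$Q = 0$ ($Q = \frac{0}{-8} = 0 \left(- \frac{1}{8}\right) = 0$)
$m{\left(F,p \right)} = 4$ ($m{\left(F,p \right)} = 2 + \left(0 \cdot 4 + 2\right) = 2 + \left(0 + 2\right) = 2 + 2 = 4$)
$u{\left(k \right)} = -5 + 4 k$
$3 u{\left(l \right)} m{\left(Q,-12 \right)} = 3 \left(-5 + 4 \cdot 10\right) 4 = 3 \left(-5 + 40\right) 4 = 3 \cdot 35 \cdot 4 = 105 \cdot 4 = 420$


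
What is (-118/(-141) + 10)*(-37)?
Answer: -56536/141 ≈ -400.96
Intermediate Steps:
(-118/(-141) + 10)*(-37) = (-118*(-1/141) + 10)*(-37) = (118/141 + 10)*(-37) = (1528/141)*(-37) = -56536/141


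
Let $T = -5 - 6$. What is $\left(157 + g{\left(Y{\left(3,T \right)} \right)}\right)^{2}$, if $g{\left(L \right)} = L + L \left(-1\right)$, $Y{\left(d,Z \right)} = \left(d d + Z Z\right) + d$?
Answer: $24649$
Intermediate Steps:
$T = -11$ ($T = -5 - 6 = -11$)
$Y{\left(d,Z \right)} = d + Z^{2} + d^{2}$ ($Y{\left(d,Z \right)} = \left(d^{2} + Z^{2}\right) + d = \left(Z^{2} + d^{2}\right) + d = d + Z^{2} + d^{2}$)
$g{\left(L \right)} = 0$ ($g{\left(L \right)} = L - L = 0$)
$\left(157 + g{\left(Y{\left(3,T \right)} \right)}\right)^{2} = \left(157 + 0\right)^{2} = 157^{2} = 24649$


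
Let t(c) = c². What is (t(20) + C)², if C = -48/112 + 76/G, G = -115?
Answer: 103119981129/648025 ≈ 1.5913e+5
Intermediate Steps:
C = -877/805 (C = -48/112 + 76/(-115) = -48*1/112 + 76*(-1/115) = -3/7 - 76/115 = -877/805 ≈ -1.0894)
(t(20) + C)² = (20² - 877/805)² = (400 - 877/805)² = (321123/805)² = 103119981129/648025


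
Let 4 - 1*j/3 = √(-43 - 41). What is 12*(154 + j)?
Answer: 1992 - 72*I*√21 ≈ 1992.0 - 329.95*I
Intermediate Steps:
j = 12 - 6*I*√21 (j = 12 - 3*√(-43 - 41) = 12 - 6*I*√21 ≈ 12.0 - 27.495*I)
12*(154 + j) = 12*(154 + (12 - 6*I*√21)) = 12*(166 - 6*I*√21) = 1992 - 72*I*√21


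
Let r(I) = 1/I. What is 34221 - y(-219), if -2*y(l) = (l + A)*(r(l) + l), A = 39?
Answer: 3936993/73 ≈ 53931.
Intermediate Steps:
y(l) = -(39 + l)*(l + 1/l)/2 (y(l) = -(l + 39)*(1/l + l)/2 = -(39 + l)*(l + 1/l)/2)
34221 - y(-219) = 34221 - (-39 - 219*(-1 - 1*(-219)² - 39*(-219)))/(2*(-219)) = 34221 - (-1)*(-39 - 219*(-1 - 1*47961 + 8541))/(2*219) = 34221 - (-1)*(-39 - 219*(-1 - 47961 + 8541))/(2*219) = 34221 - (-1)*(-39 - 219*(-39421))/(2*219) = 34221 - (-1)*(-39 + 8633199)/(2*219) = 34221 - (-1)*8633160/(2*219) = 34221 - 1*(-1438860/73) = 34221 + 1438860/73 = 3936993/73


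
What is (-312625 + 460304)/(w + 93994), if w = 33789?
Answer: 147679/127783 ≈ 1.1557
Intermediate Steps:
(-312625 + 460304)/(w + 93994) = (-312625 + 460304)/(33789 + 93994) = 147679/127783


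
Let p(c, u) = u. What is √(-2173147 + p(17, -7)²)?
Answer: I*√2173098 ≈ 1474.1*I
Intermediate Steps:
√(-2173147 + p(17, -7)²) = √(-2173147 + (-7)²) = √(-2173147 + 49) = √(-2173098) = I*√2173098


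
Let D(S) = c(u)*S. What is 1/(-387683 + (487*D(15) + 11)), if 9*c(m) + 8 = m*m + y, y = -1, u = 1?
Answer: -3/1182496 ≈ -2.5370e-6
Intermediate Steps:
c(m) = -1 + m²/9 (c(m) = -8/9 + (m*m - 1)/9 = -8/9 + (m² - 1)/9 = -8/9 + (-1 + m²)/9 = -8/9 + (-⅑ + m²/9) = -1 + m²/9)
D(S) = -8*S/9 (D(S) = (-1 + (⅑)*1²)*S = (-1 + (⅑)*1)*S = (-1 + ⅑)*S = -8*S/9)
1/(-387683 + (487*D(15) + 11)) = 1/(-387683 + (487*(-8/9*15) + 11)) = 1/(-387683 + (487*(-40/3) + 11)) = 1/(-387683 + (-19480/3 + 11)) = 1/(-387683 - 19447/3) = 1/(-1182496/3) = -3/1182496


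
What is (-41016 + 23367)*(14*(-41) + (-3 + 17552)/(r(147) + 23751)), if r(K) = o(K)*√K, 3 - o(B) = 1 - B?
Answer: 38600771223699/3815282 + 2197553469*√3/3815282 ≈ 1.0118e+7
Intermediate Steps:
o(B) = 2 + B (o(B) = 3 - (1 - B) = 3 + (-1 + B) = 2 + B)
r(K) = √K*(2 + K) (r(K) = (2 + K)*√K = √K*(2 + K))
(-41016 + 23367)*(14*(-41) + (-3 + 17552)/(r(147) + 23751)) = (-41016 + 23367)*(14*(-41) + (-3 + 17552)/(√147*(2 + 147) + 23751)) = -17649*(-574 + 17549/((7*√3)*149 + 23751)) = -17649*(-574 + 17549/(1043*√3 + 23751)) = -17649*(-574 + 17549/(23751 + 1043*√3)) = 10130526 - 309722301/(23751 + 1043*√3)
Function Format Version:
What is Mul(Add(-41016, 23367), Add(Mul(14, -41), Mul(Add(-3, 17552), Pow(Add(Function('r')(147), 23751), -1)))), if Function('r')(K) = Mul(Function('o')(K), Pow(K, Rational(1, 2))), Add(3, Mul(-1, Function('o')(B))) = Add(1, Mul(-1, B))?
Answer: Add(Rational(38600771223699, 3815282), Mul(Rational(2197553469, 3815282), Pow(3, Rational(1, 2)))) ≈ 1.0118e+7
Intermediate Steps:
Function('o')(B) = Add(2, B) (Function('o')(B) = Add(3, Mul(-1, Add(1, Mul(-1, B)))) = Add(3, Add(-1, B)) = Add(2, B))
Function('r')(K) = Mul(Pow(K, Rational(1, 2)), Add(2, K)) (Function('r')(K) = Mul(Add(2, K), Pow(K, Rational(1, 2))) = Mul(Pow(K, Rational(1, 2)), Add(2, K)))
Mul(Add(-41016, 23367), Add(Mul(14, -41), Mul(Add(-3, 17552), Pow(Add(Function('r')(147), 23751), -1)))) = Mul(Add(-41016, 23367), Add(Mul(14, -41), Mul(Add(-3, 17552), Pow(Add(Mul(Pow(147, Rational(1, 2)), Add(2, 147)), 23751), -1)))) = Mul(-17649, Add(-574, Mul(17549, Pow(Add(Mul(Mul(7, Pow(3, Rational(1, 2))), 149), 23751), -1)))) = Mul(-17649, Add(-574, Mul(17549, Pow(Add(Mul(1043, Pow(3, Rational(1, 2))), 23751), -1)))) = Mul(-17649, Add(-574, Mul(17549, Pow(Add(23751, Mul(1043, Pow(3, Rational(1, 2)))), -1)))) = Add(10130526, Mul(-309722301, Pow(Add(23751, Mul(1043, Pow(3, Rational(1, 2)))), -1)))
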